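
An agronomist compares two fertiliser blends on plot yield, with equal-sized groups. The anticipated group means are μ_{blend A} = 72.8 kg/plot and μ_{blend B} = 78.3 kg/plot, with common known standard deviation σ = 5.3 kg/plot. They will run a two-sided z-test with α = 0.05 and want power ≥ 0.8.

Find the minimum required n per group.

n = 15 per group

Standardized effect: d = |μ_{blend A} − μ_{blend B}| / σ = |72.8 − 78.3| / 5.3 = 1.0377
Set Φ(δ − 1.960) = 0.8; then δ − 1.960 = Φ⁻¹(0.8) = 0.842, giving δ = 2.802.
(The Φ(−δ − z_{α/2}) term is vanishingly small for δ > 0 and is dropped in the standard sample-size formula.)
δ = d·√(n/2) ⇒ n = 2(δ/d)² = 2 × (2.802 / 1.0377)² = 14.58.
Rounding up, n = 15 per group.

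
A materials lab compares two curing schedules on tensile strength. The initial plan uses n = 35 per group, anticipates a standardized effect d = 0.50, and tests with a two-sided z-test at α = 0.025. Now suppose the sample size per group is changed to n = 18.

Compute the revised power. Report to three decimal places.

Power ≈ 0.229

With n = 18 per group: δ = d·√(n/2) = 0.50 × √(18/2) = 1.5000. Critical value z_{0.0125} = 2.241.
Revised power = Φ(δ − 2.241) + Φ(−δ − 2.241) = Φ(-0.741) + Φ(-3.741) = 0.2292 + 0.0001 = 0.2293.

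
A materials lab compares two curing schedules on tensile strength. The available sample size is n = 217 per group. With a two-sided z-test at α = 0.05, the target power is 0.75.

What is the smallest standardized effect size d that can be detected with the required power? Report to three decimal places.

d ≈ 0.253

Required noncentrality: δ = z_{0.025} + z_{0.25} = 1.960 + 0.674 = 2.634.
(The second rejection-region term Φ(−δ − z_{α/2}) is negligible and dropped.)
δ = d·√(n/2) ⇒ d = δ/√(n/2) = 2.634/√(217/2) = 0.2529.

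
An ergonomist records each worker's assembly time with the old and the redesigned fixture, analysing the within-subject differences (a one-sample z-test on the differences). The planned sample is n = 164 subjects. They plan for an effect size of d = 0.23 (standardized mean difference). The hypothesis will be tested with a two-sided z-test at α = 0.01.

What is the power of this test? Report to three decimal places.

Power ≈ 0.644

Noncentrality parameter: δ = d·√n = 0.23 × √164 = 2.9454
Two-sided α = 0.01 → critical value z_{0.005} = 2.576.
Power = Φ(δ − 2.576) + Φ(−δ − 2.576) = Φ(0.370) + Φ(-5.521) = 0.6442 + 0.0000 = 0.6442.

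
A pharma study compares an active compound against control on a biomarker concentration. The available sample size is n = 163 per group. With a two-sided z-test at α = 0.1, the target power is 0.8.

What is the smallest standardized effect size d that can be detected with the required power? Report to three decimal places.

d ≈ 0.275

Required noncentrality: δ = z_{0.05} + z_{0.20} = 1.645 + 0.842 = 2.486.
(Lower-tail contribution to power is negligible for δ > 0.)
δ = d·√(n/2) ⇒ d = δ/√(n/2) = 2.486/√(163/2) = 0.2754.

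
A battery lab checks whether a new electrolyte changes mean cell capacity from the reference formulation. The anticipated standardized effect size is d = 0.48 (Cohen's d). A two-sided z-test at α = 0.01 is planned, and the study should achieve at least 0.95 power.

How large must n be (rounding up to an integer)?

Set Φ(δ − 2.576) = 0.95; then δ − 2.576 = Φ⁻¹(0.95) = 1.645, giving δ = 4.221.
(For δ > 0 the lower-tail rejection region contributes negligibly to power, so the one-term inversion is standard.)
δ = d·√n ⇒ n = (δ/d)² = (4.221 / 0.48)² = 77.32.
Rounding up, n = 78.

n = 78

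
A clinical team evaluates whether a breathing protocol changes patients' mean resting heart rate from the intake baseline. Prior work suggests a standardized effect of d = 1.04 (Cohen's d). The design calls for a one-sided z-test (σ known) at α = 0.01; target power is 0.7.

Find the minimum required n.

n = 8

For power 0.7 need Φ(δ − z_{0.01}) = 0.7, so δ = z_{0.01} + z_{0.30} = 2.326 + 0.524 = 2.851.
δ = d·√n ⇒ n = (δ/d)² = (2.851 / 1.04)² = 7.51.
Rounding up, n = 8.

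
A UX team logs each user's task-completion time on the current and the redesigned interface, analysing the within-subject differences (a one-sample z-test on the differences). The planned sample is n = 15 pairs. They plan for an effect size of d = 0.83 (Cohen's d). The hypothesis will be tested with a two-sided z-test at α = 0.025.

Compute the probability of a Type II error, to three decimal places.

Noncentrality parameter: δ = d·√n = 0.83 × √15 = 3.2146
Two-sided α = 0.025 → critical value z_{0.0125} = 2.241.
Power = Φ(δ − 2.241) + Φ(−δ − 2.241) = Φ(0.973) + Φ(-5.456) = 0.8348 + 0.0000 = 0.8348.
Type II error: β = 1 − power = 1 − 0.8348 = 0.1652.

β ≈ 0.165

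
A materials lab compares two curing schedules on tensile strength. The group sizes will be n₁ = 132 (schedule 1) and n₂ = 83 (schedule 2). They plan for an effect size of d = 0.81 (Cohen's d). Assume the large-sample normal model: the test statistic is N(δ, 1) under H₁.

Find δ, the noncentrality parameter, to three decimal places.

The noncentrality parameter scales effect size by the design's sample-size factor: δ = d / √(1/n₁ + 1/n₂) = 0.81 / √(1/132 + 1/83) = 5.7822

δ ≈ 5.782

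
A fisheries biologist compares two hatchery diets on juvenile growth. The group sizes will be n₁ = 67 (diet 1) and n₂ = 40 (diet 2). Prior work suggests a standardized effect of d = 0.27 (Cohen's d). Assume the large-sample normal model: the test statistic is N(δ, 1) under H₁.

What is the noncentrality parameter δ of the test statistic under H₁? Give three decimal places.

The noncentrality parameter scales effect size by the design's sample-size factor: δ = d / √(1/n₁ + 1/n₂) = 0.27 / √(1/67 + 1/40) = 1.3513

δ ≈ 1.351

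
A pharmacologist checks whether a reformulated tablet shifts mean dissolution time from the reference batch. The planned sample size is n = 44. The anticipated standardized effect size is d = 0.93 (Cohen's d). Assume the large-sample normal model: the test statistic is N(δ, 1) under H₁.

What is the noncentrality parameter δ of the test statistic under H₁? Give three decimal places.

The noncentrality parameter scales effect size by the design's sample-size factor: δ = d·√n = 0.93 × √44 = 6.1689

δ ≈ 6.169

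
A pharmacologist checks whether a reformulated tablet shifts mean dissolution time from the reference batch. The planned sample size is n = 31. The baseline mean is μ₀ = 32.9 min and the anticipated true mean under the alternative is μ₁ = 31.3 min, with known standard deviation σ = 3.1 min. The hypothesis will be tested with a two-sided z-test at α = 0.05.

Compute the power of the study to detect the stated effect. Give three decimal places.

Power ≈ 0.820

Standardized effect: d = |μ₁ − μ₀| / σ = |31.3 − 32.9| / 3.1 = 0.5161
Noncentrality parameter: δ = d·√n = 0.5161 × √31 = 2.8737
Two-sided α = 0.05 → critical value z_{0.025} = 1.960.
Power = Φ(δ − 1.960) + Φ(−δ − 1.960) = Φ(0.914) + Φ(-4.834) = 0.8196 + 0.0000 = 0.8196.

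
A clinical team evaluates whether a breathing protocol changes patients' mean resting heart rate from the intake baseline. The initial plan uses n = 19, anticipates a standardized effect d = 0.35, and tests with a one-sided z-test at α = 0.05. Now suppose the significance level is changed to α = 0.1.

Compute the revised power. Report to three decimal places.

Power ≈ 0.596

δ = d·√n = 0.35 × √19 = 1.5256 (unchanged). New critical value: z_{0.1} = 1.282.
Revised power = Φ(δ − 1.282) = Φ(0.244) = 0.5964.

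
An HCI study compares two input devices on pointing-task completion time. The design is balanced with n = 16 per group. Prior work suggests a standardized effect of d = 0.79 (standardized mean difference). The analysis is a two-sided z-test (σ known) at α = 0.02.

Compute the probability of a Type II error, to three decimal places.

Noncentrality parameter: δ = d·√(n/2) = 0.79 × √(16/2) = 2.2345
Critical value for a two-sided test at α = 0.02: z_{α/2} = 2.326.
Power = Φ(δ − 2.326) + Φ(−δ − 2.326) = Φ(-0.092) + Φ(-4.561) = 0.4634 + 0.0000 = 0.4634.
Type II error: β = 1 − power = 1 − 0.4634 = 0.5366.

β ≈ 0.537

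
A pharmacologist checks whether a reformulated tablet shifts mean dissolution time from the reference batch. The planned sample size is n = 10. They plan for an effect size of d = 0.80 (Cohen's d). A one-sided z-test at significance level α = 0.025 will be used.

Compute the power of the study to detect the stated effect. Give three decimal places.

Power ≈ 0.716

Noncentrality parameter: δ = d·√n = 0.80 × √10 = 2.5298
One-sided α = 0.025 → critical value z_{0.025} = 1.960.
Power = Φ(δ − 1.960) = Φ(0.570) = 0.7156.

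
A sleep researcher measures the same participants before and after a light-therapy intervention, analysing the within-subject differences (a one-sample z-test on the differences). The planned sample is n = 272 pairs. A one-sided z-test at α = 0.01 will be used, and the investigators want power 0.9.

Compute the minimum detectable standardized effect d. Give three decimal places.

Need Φ(δ − 2.326) = 0.9, so δ = 2.326 + 1.282 = 3.608.
δ = d·√n ⇒ d = δ/√n = 3.608/√272 = 0.2188.

d ≈ 0.219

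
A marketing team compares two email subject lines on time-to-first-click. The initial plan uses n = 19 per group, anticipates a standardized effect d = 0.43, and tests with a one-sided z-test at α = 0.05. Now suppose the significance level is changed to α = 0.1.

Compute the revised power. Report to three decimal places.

Power ≈ 0.517

δ = d·√(n/2) = 0.43 × √(19/2) = 1.3253 (unchanged). New critical value: z_{0.1} = 1.282.
Revised power = P(Z > 1.282 − δ) = Φ(0.044) = 0.5175.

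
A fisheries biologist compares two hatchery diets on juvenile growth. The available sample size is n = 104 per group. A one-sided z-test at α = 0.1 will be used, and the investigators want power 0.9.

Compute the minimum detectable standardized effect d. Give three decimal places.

Required noncentrality: δ = z_{0.1} + z_{0.10} = 1.282 + 1.282 = 2.563.
δ = d·√(n/2) ⇒ d = δ/√(n/2) = 2.563/√(104/2) = 0.3554.

d ≈ 0.355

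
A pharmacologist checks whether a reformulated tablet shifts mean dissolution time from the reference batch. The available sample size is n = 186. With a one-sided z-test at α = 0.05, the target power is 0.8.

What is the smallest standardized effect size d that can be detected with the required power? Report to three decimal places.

d ≈ 0.182

Need Φ(δ − 1.645) = 0.8, so δ = 1.645 + 0.842 = 2.486.
δ = d·√n ⇒ d = δ/√n = 2.486/√186 = 0.1823.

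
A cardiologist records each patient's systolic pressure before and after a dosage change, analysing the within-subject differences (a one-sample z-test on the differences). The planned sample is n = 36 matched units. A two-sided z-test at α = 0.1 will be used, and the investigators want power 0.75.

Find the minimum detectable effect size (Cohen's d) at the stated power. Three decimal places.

d ≈ 0.387

Required noncentrality: δ = z_{0.05} + z_{0.25} = 1.645 + 0.674 = 2.319.
(Lower-tail contribution to power is negligible for δ > 0.)
δ = d·√n ⇒ d = δ/√n = 2.319/√36 = 0.3866.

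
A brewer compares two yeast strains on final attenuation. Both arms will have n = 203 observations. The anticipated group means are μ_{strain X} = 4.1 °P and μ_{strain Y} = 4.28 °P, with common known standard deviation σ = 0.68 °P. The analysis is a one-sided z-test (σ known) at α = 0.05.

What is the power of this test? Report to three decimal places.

Power ≈ 0.847

Standardized effect: d = |μ_{strain X} − μ_{strain Y}| / σ = |4.1 − 4.28| / 0.68 = 0.2647
Noncentrality parameter: δ = d·√(n/2) = 0.2647 × √(203/2) = 2.6668
One-sided α = 0.05 → critical value z_{0.05} = 1.645.
Power = P(Z > 1.645 − δ) = Φ(1.022) = 0.8466.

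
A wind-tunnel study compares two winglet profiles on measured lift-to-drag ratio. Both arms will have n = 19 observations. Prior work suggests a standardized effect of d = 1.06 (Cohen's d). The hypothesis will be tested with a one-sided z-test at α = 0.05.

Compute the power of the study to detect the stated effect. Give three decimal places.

Noncentrality parameter: λ = d·√(n/2) = 1.06 × √(19/2) = 3.2671
One-sided α = 0.05 → critical value z_{0.05} = 1.645.
Power = Φ(λ − 1.645) = Φ(1.622) = 0.9476.

Power ≈ 0.948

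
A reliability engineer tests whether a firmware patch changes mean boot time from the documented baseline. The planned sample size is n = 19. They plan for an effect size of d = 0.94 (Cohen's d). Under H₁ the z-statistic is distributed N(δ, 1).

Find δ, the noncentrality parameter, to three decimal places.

δ ≈ 4.097

The noncentrality parameter scales effect size by the design's sample-size factor: δ = d·√n = 0.94 × √19 = 4.0974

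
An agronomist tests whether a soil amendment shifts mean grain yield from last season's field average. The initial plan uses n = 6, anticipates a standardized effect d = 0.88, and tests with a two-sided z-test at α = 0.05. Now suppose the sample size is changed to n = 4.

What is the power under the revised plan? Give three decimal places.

With n = 4: δ = d·√n = 0.88 × √4 = 1.7600. Critical value z_{0.025} = 1.960.
Revised power = Φ(δ − 1.960) + Φ(−δ − 1.960) = Φ(-0.200) + Φ(-3.720) = 0.4208 + 0.0001 = 0.4209.

Power ≈ 0.421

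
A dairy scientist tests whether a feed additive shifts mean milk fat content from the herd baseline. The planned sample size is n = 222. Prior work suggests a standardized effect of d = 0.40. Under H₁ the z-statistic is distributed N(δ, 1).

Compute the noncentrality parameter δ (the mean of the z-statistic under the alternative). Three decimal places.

δ = d·√n = 0.40 × √222 = 5.9599

δ ≈ 5.960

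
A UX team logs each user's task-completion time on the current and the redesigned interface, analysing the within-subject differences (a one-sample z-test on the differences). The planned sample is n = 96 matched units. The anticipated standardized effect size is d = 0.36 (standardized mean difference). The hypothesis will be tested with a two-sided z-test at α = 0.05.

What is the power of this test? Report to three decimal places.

Power ≈ 0.941

Noncentrality parameter: δ = d·√n = 0.36 × √96 = 3.5273
Critical value for a two-sided test at α = 0.05: z_{α/2} = 1.960.
Power = Φ(δ − 1.960) + Φ(−δ − 1.960) = Φ(1.567) + Φ(-5.487) = 0.9415 + 0.0000 = 0.9415.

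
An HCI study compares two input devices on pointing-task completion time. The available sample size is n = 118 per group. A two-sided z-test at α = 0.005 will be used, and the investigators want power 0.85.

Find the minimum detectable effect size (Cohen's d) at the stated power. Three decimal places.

d ≈ 0.500

Required noncentrality: δ = z_{0.0025} + z_{0.15} = 2.807 + 1.036 = 3.843.
(Lower-tail contribution to power is negligible for δ > 0.)
δ = d·√(n/2) ⇒ d = δ/√(n/2) = 3.843/√(118/2) = 0.5004.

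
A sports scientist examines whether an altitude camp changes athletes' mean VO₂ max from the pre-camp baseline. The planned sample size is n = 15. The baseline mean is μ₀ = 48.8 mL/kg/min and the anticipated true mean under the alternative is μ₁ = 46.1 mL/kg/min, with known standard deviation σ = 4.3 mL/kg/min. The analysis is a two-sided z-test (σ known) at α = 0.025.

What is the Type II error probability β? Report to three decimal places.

Standardized effect: d = |μ₁ − μ₀| / σ = |46.1 − 48.8| / 4.3 = 0.6279
Noncentrality parameter: δ = d·√n = 0.6279 × √15 = 2.4319
Two-sided α = 0.025 → critical value z_{0.0125} = 2.241.
Power = Φ(δ − 2.241) + Φ(−δ − 2.241) = Φ(0.190) + Φ(-4.673) = 0.5755 + 0.0000 = 0.5755.
Type II error: β = 1 − power = 1 − 0.5755 = 0.4245.

β ≈ 0.424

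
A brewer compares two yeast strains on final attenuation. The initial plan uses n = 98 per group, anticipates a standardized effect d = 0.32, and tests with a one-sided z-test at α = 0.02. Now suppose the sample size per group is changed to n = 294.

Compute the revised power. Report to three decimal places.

With n = 294 per group: δ = d·√(n/2) = 0.32 × √(294/2) = 3.8798. Critical value z_{0.02} = 2.054.
Revised power = P(Z > 2.054 − δ) = Φ(1.826) = 0.9661.

Power ≈ 0.966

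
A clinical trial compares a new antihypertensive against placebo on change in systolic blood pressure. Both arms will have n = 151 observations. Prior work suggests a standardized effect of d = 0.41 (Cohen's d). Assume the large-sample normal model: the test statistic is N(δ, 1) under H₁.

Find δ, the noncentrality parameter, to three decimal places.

The noncentrality parameter scales effect size by the design's sample-size factor: δ = d·√(n/2) = 0.41 × √(151/2) = 3.5625

δ ≈ 3.563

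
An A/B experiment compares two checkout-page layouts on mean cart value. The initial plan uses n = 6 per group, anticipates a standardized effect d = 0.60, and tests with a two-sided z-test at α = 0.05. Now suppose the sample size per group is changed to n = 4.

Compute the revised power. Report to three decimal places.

Power ≈ 0.136

With n = 4 per group: δ = d·√(n/2) = 0.60 × √(4/2) = 0.8485. Critical value z_{0.025} = 1.960.
Revised power = Φ(δ − 1.960) + Φ(−δ − 1.960) = Φ(-1.111) + Φ(-2.808) = 0.1332 + 0.0025 = 0.1357.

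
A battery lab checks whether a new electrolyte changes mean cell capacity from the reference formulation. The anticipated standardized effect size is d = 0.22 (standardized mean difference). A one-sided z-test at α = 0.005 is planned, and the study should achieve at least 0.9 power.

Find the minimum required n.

For power 0.9 need Φ(δ − z_{0.005}) = 0.9, so δ = z_{0.005} + z_{0.10} = 2.576 + 1.282 = 3.857.
δ = d·√n ⇒ n = (δ/d)² = (3.857 / 0.22)² = 307.43.
Round up to the next whole unit.

n = 308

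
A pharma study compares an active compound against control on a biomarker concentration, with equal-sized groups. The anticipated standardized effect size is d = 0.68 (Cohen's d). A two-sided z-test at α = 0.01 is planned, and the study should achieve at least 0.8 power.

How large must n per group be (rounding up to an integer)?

n = 51 per group

Set Φ(δ − 2.576) = 0.8; then δ − 2.576 = Φ⁻¹(0.8) = 0.842, giving δ = 3.417.
(The Φ(−δ − z_{α/2}) term is vanishingly small for δ > 0 and is dropped in the standard sample-size formula.)
δ = d·√(n/2) ⇒ n = 2(δ/d)² = 2 × (3.417 / 0.68)² = 50.51.
Rounding up, n = 51 per group.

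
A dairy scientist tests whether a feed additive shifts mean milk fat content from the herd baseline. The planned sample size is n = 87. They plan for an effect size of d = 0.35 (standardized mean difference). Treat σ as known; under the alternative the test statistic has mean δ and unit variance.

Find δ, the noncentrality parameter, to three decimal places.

The noncentrality parameter scales effect size by the design's sample-size factor: δ = d·√n = 0.35 × √87 = 3.2646

δ ≈ 3.265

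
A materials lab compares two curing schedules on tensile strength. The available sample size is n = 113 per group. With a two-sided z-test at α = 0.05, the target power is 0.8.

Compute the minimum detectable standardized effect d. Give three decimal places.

d ≈ 0.373

Required noncentrality: δ = z_{0.025} + z_{0.20} = 1.960 + 0.842 = 2.802.
(The second rejection-region term Φ(−δ − z_{α/2}) is negligible and dropped.)
δ = d·√(n/2) ⇒ d = δ/√(n/2) = 2.802/√(113/2) = 0.3727.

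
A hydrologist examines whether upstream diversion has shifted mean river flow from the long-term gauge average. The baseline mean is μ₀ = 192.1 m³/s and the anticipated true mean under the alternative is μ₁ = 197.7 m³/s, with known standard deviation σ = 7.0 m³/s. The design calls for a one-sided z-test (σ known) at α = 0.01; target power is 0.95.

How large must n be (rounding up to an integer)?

n = 25

Standardized effect: d = |μ₁ − μ₀| / σ = |197.7 − 192.1| / 7.0 = 0.8000
For power 0.95 need Φ(δ − z_{0.01}) = 0.95, so δ = z_{0.01} + z_{0.05} = 2.326 + 1.645 = 3.971.
δ = d·√n ⇒ n = (δ/d)² = (3.971 / 0.8000)² = 24.64.
Rounding up, n = 25.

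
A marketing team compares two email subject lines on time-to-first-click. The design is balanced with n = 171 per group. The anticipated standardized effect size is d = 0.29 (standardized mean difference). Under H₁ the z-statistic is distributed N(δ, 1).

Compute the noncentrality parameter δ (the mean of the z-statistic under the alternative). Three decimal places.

δ ≈ 2.682

δ = d·√(n/2) = 0.29 × √(171/2) = 2.6815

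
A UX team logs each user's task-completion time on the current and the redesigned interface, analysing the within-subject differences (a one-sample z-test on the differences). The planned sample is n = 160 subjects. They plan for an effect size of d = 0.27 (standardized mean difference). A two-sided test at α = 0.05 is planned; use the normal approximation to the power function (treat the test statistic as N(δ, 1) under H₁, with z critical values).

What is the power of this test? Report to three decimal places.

Power ≈ 0.927

Noncentrality parameter: δ = d·√n = 0.27 × √160 = 3.4153
Two-sided α = 0.05 → critical value z_{0.025} = 1.960.
Power = Φ(δ − 1.960) + Φ(−δ − 1.960) = Φ(1.455) + Φ(-5.375) = 0.9272 + 0.0000 = 0.9272.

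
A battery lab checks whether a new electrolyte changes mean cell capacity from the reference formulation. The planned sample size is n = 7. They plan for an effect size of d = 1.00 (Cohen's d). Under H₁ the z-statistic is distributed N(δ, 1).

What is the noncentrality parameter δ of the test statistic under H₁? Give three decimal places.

δ ≈ 2.646

The noncentrality parameter scales effect size by the design's sample-size factor: δ = d·√n = 1.00 × √7 = 2.6458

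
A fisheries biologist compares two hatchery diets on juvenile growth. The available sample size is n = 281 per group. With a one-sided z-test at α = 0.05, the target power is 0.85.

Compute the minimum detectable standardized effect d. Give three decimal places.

d ≈ 0.226

Need Φ(δ − 1.645) = 0.85, so δ = 1.645 + 1.036 = 2.681.
δ = d·√(n/2) ⇒ d = δ/√(n/2) = 2.681/√(281/2) = 0.2262.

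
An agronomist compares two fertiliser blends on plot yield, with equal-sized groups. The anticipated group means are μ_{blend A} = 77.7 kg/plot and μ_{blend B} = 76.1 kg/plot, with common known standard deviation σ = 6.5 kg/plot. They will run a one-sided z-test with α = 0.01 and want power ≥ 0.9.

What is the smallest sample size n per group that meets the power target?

Standardized effect: d = |μ_{blend A} − μ_{blend B}| / σ = |77.7 − 76.1| / 6.5 = 0.2462
Set Φ(δ − 2.326) = 0.9; then δ − 2.326 = Φ⁻¹(0.9) = 1.282, giving δ = 3.608.
δ = d·√(n/2) ⇒ n = 2(δ/d)² = 2 × (3.608 / 0.2462)² = 429.66.
Round up to the next whole unit.

n = 430 per group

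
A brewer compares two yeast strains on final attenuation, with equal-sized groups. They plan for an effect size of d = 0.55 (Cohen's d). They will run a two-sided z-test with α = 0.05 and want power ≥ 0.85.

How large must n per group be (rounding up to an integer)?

For power 0.85 need Φ(δ − z_{0.025}) = 0.85, so δ = z_{0.025} + z_{0.15} = 1.960 + 1.036 = 2.996.
(The Φ(−δ − z_{α/2}) term is vanishingly small for δ > 0 and is dropped in the standard sample-size formula.)
δ = d·√(n/2) ⇒ n = 2(δ/d)² = 2 × (2.996 / 0.55)² = 59.36.
Round up to the next whole unit.

n = 60 per group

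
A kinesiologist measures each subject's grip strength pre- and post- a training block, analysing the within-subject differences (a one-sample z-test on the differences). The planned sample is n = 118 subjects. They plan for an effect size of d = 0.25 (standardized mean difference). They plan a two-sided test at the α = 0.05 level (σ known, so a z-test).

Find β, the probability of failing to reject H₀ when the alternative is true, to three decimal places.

β ≈ 0.225

Noncentrality parameter: δ = d·√n = 0.25 × √118 = 2.7157
Two-sided α = 0.05 → critical value z_{0.025} = 1.960.
Power = Φ(δ − 1.960) + Φ(−δ − 1.960) = Φ(0.756) + Φ(-4.676) = 0.7751 + 0.0000 = 0.7751.
Type II error: β = 1 − power = 1 − 0.7751 = 0.2249.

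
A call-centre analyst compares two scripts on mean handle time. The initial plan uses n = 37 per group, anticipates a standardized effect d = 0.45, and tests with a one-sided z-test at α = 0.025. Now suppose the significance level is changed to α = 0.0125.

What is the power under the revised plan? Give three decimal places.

δ = d·√(n/2) = 0.45 × √(37/2) = 1.9355 (unchanged). New critical value: z_{0.0125} = 2.241.
Revised power = Φ(δ − 2.241) = Φ(-0.306) = 0.3798.

Power ≈ 0.380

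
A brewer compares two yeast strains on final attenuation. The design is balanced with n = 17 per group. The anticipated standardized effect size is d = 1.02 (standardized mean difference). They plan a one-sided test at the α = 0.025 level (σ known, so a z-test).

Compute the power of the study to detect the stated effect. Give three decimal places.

Noncentrality parameter: λ = d·√(n/2) = 1.02 × √(17/2) = 2.9738
One-sided α = 0.025 → critical value z_{0.025} = 1.960.
Power = P(Z > 1.960 − λ) = Φ(1.014) = 0.8447.

Power ≈ 0.845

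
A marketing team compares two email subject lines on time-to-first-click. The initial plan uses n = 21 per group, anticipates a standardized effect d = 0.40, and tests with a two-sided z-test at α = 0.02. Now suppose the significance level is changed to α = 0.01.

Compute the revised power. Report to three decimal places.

Power ≈ 0.100

δ = d·√(n/2) = 0.40 × √(21/2) = 1.2961 (unchanged). New critical value: z_{0.005} = 2.576.
Revised power = Φ(δ − 2.576) + Φ(−δ − 2.576) = Φ(-1.280) + Φ(-3.872) = 0.1003 + 0.0001 = 0.1004.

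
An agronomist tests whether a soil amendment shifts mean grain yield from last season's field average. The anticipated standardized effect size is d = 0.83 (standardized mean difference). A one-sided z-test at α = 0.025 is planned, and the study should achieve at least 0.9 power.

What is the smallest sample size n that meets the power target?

n = 16

For power 0.9 need Φ(δ − z_{0.025}) = 0.9, so δ = z_{0.025} + z_{0.10} = 1.960 + 1.282 = 3.242.
δ = d·√n ⇒ n = (δ/d)² = (3.242 / 0.83)² = 15.25.
Rounding up, n = 16.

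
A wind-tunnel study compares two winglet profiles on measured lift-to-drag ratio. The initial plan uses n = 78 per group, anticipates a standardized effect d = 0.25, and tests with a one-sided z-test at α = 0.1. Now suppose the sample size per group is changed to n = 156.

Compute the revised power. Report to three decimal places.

With n = 156 per group: δ = d·√(n/2) = 0.25 × √(156/2) = 2.2079. Critical value z_{0.1} = 1.282.
Revised power = P(Z > 1.282 − δ) = Φ(0.926) = 0.8229.

Power ≈ 0.823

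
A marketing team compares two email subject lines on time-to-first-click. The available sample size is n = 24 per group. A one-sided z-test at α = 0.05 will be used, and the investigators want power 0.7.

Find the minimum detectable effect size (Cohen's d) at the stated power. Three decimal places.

d ≈ 0.626

Need Φ(δ − 1.645) = 0.7, so δ = 1.645 + 0.524 = 2.169.
δ = d·√(n/2) ⇒ d = δ/√(n/2) = 2.169/√(24/2) = 0.6262.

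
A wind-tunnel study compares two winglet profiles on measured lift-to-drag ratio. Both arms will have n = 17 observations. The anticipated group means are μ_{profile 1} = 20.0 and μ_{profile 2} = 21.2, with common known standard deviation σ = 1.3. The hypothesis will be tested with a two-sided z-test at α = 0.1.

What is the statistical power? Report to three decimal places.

Standardized effect: d = |μ_{profile 1} − μ_{profile 2}| / σ = |20.0 − 21.2| / 1.3 = 0.9231
Noncentrality parameter: δ = d·√(n/2) = 0.9231 × √(17/2) = 2.6912
Critical value for a two-sided test at α = 0.1: z_{α/2} = 1.645.
Power = Φ(δ − 1.645) + Φ(−δ − 1.645) = Φ(1.046) + Φ(-4.336) = 0.8523 + 0.0000 = 0.8523.

Power ≈ 0.852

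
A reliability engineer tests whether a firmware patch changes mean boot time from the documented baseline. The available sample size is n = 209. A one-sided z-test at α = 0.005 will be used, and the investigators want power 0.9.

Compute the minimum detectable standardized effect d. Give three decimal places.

d ≈ 0.267

Need Φ(δ − 2.576) = 0.9, so δ = 2.576 + 1.282 = 3.857.
δ = d·√n ⇒ d = δ/√n = 3.857/√209 = 0.2668.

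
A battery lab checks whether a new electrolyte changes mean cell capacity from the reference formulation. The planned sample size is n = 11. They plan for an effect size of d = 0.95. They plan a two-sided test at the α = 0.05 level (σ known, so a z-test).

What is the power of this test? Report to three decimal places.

Noncentrality parameter: δ = d·√n = 0.95 × √11 = 3.1508
Critical value for a two-sided test at α = 0.05: z_{α/2} = 1.960.
Power = Φ(δ − 1.960) + Φ(−δ − 1.960) = Φ(1.191) + Φ(-5.111) = 0.8831 + 0.0000 = 0.8831.

Power ≈ 0.883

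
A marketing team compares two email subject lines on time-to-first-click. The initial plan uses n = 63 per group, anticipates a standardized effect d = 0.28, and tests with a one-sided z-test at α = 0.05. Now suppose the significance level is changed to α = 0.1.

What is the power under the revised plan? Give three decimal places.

Power ≈ 0.614

δ = d·√(n/2) = 0.28 × √(63/2) = 1.5715 (unchanged). New critical value: z_{0.1} = 1.282.
Revised power = P(Z > 1.282 − δ) = Φ(0.290) = 0.6141.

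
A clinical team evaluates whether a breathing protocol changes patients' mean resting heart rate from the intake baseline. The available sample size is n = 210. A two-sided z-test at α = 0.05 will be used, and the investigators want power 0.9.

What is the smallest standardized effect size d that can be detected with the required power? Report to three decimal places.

d ≈ 0.224

Required noncentrality: δ = z_{0.025} + z_{0.10} = 1.960 + 1.282 = 3.242.
(The second rejection-region term Φ(−δ − z_{α/2}) is negligible and dropped.)
δ = d·√n ⇒ d = δ/√n = 3.242/√210 = 0.2237.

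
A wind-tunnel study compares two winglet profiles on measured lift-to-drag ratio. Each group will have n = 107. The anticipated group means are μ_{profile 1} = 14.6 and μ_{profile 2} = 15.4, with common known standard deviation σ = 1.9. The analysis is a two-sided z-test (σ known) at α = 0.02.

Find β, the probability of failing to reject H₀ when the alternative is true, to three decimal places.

β ≈ 0.226

Standardized effect: d = |μ_{profile 1} − μ_{profile 2}| / σ = |14.6 − 15.4| / 1.9 = 0.4211
Noncentrality parameter: δ = d·√(n/2) = 0.4211 × √(107/2) = 3.0797
Two-sided α = 0.02 → critical value z_{0.01} = 2.326.
Power = Φ(δ − 2.326) + Φ(−δ − 2.326) = Φ(0.753) + Φ(-5.406) = 0.7744 + 0.0000 = 0.7744.
Type II error: β = 1 − power = 1 − 0.7744 = 0.2256.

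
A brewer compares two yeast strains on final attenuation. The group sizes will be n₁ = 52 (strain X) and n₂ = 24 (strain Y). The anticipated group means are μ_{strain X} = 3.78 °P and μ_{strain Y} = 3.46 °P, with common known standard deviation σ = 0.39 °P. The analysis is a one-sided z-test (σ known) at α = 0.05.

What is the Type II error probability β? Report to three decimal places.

Standardized effect: d = |μ_{strain X} − μ_{strain Y}| / σ = |3.78 − 3.46| / 0.39 = 0.8205
Noncentrality parameter: δ = d / √(1/n₁ + 1/n₂) = 0.8205 / √(1/52 + 1/24) = 3.3250
Critical value for a one-sided test at α = 0.05: z_α = 1.645.
Power = P(Z > 1.645 − δ) = Φ(1.680) = 0.9535.
Type II error: β = 1 − power = 1 − 0.9535 = 0.0465.

β ≈ 0.046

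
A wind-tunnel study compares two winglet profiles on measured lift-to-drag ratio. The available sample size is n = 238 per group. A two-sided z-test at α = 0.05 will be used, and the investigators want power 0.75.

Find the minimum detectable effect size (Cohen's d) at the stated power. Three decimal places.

Need Φ(δ − 1.960) = 0.75, so δ = 1.960 + 0.674 = 2.634.
(The second rejection-region term Φ(−δ − z_{α/2}) is negligible and dropped.)
δ = d·√(n/2) ⇒ d = δ/√(n/2) = 2.634/√(238/2) = 0.2415.

d ≈ 0.241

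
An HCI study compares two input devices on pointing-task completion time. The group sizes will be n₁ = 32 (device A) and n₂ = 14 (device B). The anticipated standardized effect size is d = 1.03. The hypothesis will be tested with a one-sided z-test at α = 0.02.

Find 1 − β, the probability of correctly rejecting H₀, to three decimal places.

Power ≈ 0.877

Noncentrality parameter: δ = d / √(1/n₁ + 1/n₂) = 1.03 / √(1/32 + 1/14) = 3.2144
One-sided α = 0.02 → critical value z_{0.02} = 2.054.
Power = P(Z > 2.054 − δ) = Φ(1.161) = 0.8771.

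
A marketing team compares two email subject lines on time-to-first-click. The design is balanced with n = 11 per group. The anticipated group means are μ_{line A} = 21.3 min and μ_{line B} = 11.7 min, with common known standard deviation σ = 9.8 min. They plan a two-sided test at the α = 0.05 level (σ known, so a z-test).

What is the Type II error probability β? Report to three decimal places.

Standardized effect: d = |μ_{line A} − μ_{line B}| / σ = |21.3 − 11.7| / 9.8 = 0.9796
Noncentrality parameter: δ = d·√(n/2) = 0.9796 × √(11/2) = 2.2973
Critical value for a two-sided test at α = 0.05: z_{α/2} = 1.960.
Power = Φ(δ − 1.960) + Φ(−δ − 1.960) = Φ(0.337) + Φ(-4.257) = 0.6321 + 0.0000 = 0.6321.
Type II error: β = 1 − power = 1 − 0.6321 = 0.3679.

β ≈ 0.368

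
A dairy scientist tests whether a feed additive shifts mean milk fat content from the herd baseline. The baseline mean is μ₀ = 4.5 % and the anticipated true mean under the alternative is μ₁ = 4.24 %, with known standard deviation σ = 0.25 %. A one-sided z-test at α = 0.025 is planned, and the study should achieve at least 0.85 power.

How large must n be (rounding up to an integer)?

Standardized effect: d = |μ₁ − μ₀| / σ = |4.24 − 4.5| / 0.25 = 1.0400
Set Φ(δ − 1.960) = 0.85; then δ − 1.960 = Φ⁻¹(0.85) = 1.036, giving δ = 2.996.
δ = d·√n ⇒ n = (δ/d)² = (2.996 / 1.0400)² = 8.30.
Rounding up, n = 9.

n = 9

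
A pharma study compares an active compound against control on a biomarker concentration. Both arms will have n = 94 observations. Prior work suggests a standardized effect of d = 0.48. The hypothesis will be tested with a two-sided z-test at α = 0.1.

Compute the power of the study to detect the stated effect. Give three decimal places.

Noncentrality parameter: δ = d·√(n/2) = 0.48 × √(94/2) = 3.2907
Critical value for a two-sided test at α = 0.1: z_{α/2} = 1.645.
Power = Φ(δ − 1.645) + Φ(−δ − 1.645) = Φ(1.646) + Φ(-4.936) = 0.9501 + 0.0000 = 0.9501.

Power ≈ 0.950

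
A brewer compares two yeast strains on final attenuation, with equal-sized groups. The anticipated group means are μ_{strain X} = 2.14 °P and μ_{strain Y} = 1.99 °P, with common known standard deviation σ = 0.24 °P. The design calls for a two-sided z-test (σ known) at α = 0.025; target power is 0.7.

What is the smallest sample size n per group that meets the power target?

Standardized effect: d = |μ_{strain X} − μ_{strain Y}| / σ = |2.14 − 1.99| / 0.24 = 0.6250
For power 0.7 need Φ(δ − z_{0.0125}) = 0.7, so δ = z_{0.0125} + z_{0.30} = 2.241 + 0.524 = 2.766.
(For δ > 0 the lower-tail rejection region contributes negligibly to power, so the one-term inversion is standard.)
δ = d·√(n/2) ⇒ n = 2(δ/d)² = 2 × (2.766 / 0.6250)² = 39.17.
Rounding up, n = 40 per group.

n = 40 per group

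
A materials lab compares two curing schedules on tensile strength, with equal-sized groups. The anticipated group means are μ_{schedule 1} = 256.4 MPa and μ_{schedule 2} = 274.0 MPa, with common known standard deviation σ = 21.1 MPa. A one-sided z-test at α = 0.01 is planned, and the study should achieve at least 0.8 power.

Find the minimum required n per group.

n = 29 per group

Standardized effect: d = |μ_{schedule 1} − μ_{schedule 2}| / σ = |256.4 − 274.0| / 21.1 = 0.8341
For power 0.8 need Φ(δ − z_{0.01}) = 0.8, so δ = z_{0.01} + z_{0.20} = 2.326 + 0.842 = 3.168.
δ = d·√(n/2) ⇒ n = 2(δ/d)² = 2 × (3.168 / 0.8341)² = 28.85.
Round up to the next whole unit.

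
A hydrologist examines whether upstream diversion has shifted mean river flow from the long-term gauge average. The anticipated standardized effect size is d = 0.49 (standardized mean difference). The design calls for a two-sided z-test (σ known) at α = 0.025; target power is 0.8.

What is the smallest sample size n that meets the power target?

n = 40

Set Φ(δ − 2.241) = 0.8; then δ − 2.241 = Φ⁻¹(0.8) = 0.842, giving δ = 3.083.
(For δ > 0 the lower-tail rejection region contributes negligibly to power, so the one-term inversion is standard.)
δ = d·√n ⇒ n = (δ/d)² = (3.083 / 0.49)² = 39.59.
Rounding up, n = 40.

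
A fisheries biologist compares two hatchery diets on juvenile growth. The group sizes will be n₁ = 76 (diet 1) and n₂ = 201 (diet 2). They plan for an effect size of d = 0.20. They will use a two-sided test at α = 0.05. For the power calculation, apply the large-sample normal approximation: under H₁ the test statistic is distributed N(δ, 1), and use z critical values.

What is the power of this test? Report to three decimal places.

Power ≈ 0.318

Noncentrality parameter: δ = d / √(1/n₁ + 1/n₂) = 0.20 / √(1/76 + 1/201) = 1.4852
Critical value for a two-sided test at α = 0.05: z_{α/2} = 1.960.
Power = Φ(δ − 1.960) + Φ(−δ − 1.960) = Φ(-0.475) + Φ(-3.445) = 0.3175 + 0.0003 = 0.3178.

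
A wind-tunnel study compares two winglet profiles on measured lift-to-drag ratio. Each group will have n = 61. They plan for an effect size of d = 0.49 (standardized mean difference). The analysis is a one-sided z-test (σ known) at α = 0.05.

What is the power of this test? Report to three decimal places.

Noncentrality parameter: δ = d·√(n/2) = 0.49 × √(61/2) = 2.7061
One-sided α = 0.05 → critical value z_{0.05} = 1.645.
Power = Φ(δ − 1.645) = Φ(1.061) = 0.8557.

Power ≈ 0.856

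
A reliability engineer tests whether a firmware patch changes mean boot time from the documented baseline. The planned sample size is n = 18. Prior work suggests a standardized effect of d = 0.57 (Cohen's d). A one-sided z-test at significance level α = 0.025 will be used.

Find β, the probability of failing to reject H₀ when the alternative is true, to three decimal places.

Noncentrality parameter: δ = d·√n = 0.57 × √18 = 2.4183
Critical value for a one-sided test at α = 0.025: z_α = 1.960.
Power = P(Z > 1.960 − δ) = Φ(0.458) = 0.6766.
Type II error: β = 1 − power = 1 − 0.6766 = 0.3234.

β ≈ 0.323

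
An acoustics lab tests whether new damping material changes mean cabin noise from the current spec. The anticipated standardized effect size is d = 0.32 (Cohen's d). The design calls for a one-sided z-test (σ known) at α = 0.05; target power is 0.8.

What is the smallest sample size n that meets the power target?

n = 61

For power 0.8 need Φ(δ − z_{0.05}) = 0.8, so δ = z_{0.05} + z_{0.20} = 1.645 + 0.842 = 2.486.
δ = d·√n ⇒ n = (δ/d)² = (2.486 / 0.32)² = 60.38.
Rounding up, n = 61.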